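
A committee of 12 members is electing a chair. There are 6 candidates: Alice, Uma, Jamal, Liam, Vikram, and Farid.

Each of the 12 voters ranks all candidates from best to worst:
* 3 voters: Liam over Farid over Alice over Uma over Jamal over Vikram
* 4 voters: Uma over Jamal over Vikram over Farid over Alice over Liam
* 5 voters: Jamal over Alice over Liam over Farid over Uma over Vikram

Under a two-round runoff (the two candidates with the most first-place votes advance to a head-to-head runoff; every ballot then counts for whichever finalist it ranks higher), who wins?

Uma

Round 1 first-place votes: Alice 0, Uma 4, Jamal 5, Liam 3, Vikram 0, Farid 0. Jamal and Uma advance.
Runoff: Jamal is ranked above Uma on 5 ballots, Uma above Jamal on 7.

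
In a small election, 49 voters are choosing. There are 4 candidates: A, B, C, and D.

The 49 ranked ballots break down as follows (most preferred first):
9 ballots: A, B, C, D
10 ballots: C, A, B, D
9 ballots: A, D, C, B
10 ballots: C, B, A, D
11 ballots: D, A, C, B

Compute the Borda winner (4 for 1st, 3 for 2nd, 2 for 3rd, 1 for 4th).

A

A: 9×4 + 10×3 + 9×4 + 10×2 + 11×3 = 155
B: 9×3 + 10×2 + 9×1 + 10×3 + 11×1 = 97
C: 9×2 + 10×4 + 9×2 + 10×4 + 11×2 = 138
D: 9×1 + 10×1 + 9×3 + 10×1 + 11×4 = 100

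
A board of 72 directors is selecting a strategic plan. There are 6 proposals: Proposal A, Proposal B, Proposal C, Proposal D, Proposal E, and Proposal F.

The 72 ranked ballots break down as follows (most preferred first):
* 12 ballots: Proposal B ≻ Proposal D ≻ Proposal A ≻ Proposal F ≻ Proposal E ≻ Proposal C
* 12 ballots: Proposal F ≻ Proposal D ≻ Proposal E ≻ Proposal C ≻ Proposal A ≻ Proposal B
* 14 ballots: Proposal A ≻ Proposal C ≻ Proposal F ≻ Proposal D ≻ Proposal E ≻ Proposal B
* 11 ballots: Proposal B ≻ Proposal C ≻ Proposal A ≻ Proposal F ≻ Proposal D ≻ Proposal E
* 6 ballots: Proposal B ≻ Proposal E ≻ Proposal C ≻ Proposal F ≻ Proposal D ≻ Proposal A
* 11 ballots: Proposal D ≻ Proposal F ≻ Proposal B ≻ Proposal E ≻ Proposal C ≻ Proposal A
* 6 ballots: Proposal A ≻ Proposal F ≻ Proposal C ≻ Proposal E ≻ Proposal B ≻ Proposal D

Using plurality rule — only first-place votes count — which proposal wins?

First-place votes: Proposal A 20, Proposal B 29, Proposal C 0, Proposal D 11, Proposal E 0, Proposal F 12.

Proposal B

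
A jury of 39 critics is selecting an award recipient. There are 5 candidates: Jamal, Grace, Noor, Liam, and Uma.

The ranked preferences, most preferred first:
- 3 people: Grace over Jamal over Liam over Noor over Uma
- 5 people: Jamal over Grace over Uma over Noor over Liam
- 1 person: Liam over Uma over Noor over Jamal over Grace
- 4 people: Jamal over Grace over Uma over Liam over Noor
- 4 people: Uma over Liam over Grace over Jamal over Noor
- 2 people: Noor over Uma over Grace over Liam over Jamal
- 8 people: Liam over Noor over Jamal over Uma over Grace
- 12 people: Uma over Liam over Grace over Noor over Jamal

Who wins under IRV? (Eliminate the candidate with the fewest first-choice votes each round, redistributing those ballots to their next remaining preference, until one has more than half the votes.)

Round 1: Jamal 9, Grace 3, Noor 2, Liam 9, Uma 16. Noor eliminated.
Round 2: Jamal 9, Grace 3, Liam 9, Uma 18. Grace eliminated.
Round 3: Jamal 12, Liam 9, Uma 18. Liam eliminated.
Round 4: Jamal 20, Uma 19. Jamal has a majority (≥20).

Jamal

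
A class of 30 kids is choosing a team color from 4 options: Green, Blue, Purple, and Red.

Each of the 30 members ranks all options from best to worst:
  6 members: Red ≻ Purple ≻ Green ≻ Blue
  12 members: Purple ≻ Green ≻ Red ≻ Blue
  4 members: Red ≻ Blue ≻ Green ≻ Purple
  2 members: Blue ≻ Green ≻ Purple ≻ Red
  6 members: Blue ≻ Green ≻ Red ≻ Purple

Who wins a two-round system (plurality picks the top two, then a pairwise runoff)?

Red

Round 1 first-place votes: Green 0, Blue 8, Purple 12, Red 10. Purple and Red advance.
Runoff: Purple is ranked above Red on 14 ballots, Red above Purple on 16.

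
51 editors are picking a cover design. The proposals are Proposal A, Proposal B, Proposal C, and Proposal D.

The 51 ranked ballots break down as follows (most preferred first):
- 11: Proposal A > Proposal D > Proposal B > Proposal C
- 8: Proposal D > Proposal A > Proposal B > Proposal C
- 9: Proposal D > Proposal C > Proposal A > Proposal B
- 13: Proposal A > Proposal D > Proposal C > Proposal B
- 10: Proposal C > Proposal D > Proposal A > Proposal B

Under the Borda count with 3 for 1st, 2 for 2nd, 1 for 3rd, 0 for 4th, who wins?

Proposal A: 11×3 + 8×2 + 9×1 + 13×3 + 10×1 = 107
Proposal B: 11×1 + 8×1 + 9×0 + 13×0 + 10×0 = 19
Proposal C: 11×0 + 8×0 + 9×2 + 13×1 + 10×3 = 61
Proposal D: 11×2 + 8×3 + 9×3 + 13×2 + 10×2 = 119

Proposal D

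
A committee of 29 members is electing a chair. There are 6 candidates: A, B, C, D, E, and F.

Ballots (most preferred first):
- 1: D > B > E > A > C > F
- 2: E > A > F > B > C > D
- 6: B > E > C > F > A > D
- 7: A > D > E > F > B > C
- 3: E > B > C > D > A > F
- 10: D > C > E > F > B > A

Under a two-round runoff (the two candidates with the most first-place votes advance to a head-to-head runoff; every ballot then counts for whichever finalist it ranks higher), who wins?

Round 1 first-place votes: A 7, B 6, C 0, D 11, E 5, F 0. D and A advance.
Runoff: D is ranked above A on 14 ballots, A above D on 15.

A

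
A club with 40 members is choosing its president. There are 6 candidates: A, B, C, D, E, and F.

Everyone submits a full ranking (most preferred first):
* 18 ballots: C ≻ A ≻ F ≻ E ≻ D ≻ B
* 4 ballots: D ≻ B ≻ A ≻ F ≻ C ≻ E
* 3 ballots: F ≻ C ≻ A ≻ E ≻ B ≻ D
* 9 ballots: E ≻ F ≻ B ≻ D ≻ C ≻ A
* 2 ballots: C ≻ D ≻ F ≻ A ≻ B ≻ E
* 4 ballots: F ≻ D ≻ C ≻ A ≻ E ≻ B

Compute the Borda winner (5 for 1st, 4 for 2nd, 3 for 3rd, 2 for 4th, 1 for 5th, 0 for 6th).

F

A: 18×4 + 4×3 + 3×3 + 9×0 + 2×2 + 4×2 = 105
B: 18×0 + 4×4 + 3×1 + 9×3 + 2×1 + 4×0 = 48
C: 18×5 + 4×1 + 3×4 + 9×1 + 2×5 + 4×3 = 137
D: 18×1 + 4×5 + 3×0 + 9×2 + 2×4 + 4×4 = 80
E: 18×2 + 4×0 + 3×2 + 9×5 + 2×0 + 4×1 = 91
F: 18×3 + 4×2 + 3×5 + 9×4 + 2×3 + 4×5 = 139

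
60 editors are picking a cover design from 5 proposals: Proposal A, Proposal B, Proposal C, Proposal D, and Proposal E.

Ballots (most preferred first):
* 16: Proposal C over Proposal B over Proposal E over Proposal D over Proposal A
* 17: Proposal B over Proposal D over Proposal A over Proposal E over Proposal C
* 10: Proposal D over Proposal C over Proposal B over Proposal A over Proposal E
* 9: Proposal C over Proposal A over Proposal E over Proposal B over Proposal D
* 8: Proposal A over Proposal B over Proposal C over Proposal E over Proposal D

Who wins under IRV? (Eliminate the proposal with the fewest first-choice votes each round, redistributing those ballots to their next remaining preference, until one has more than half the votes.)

Round 1: Proposal A 8, Proposal B 17, Proposal C 25, Proposal D 10, Proposal E 0. Proposal E eliminated.
Round 2: Proposal A 8, Proposal B 17, Proposal C 25, Proposal D 10. Proposal A eliminated.
Round 3: Proposal B 25, Proposal C 25, Proposal D 10. Proposal D eliminated.
Round 4: Proposal B 25, Proposal C 35. Proposal C has a majority (≥31).

Proposal C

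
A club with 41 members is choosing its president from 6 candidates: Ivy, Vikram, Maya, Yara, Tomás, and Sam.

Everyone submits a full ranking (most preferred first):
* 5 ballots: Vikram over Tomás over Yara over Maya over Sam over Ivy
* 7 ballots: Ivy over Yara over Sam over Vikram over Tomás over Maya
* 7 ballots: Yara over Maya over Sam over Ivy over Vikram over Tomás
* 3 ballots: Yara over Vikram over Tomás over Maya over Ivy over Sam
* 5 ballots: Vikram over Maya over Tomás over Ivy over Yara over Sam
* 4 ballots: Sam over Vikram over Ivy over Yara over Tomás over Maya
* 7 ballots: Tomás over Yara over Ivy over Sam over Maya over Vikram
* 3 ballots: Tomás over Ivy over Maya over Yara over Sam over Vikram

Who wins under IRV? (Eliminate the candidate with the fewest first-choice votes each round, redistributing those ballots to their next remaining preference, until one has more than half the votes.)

Yara

Round 1: Ivy 7, Vikram 10, Maya 0, Yara 10, Tomás 10, Sam 4. Maya eliminated.
Round 2: Ivy 7, Vikram 10, Yara 10, Tomás 10, Sam 4. Sam eliminated.
Round 3: Ivy 7, Vikram 14, Yara 10, Tomás 10. Ivy eliminated.
Round 4: Vikram 14, Yara 17, Tomás 10. Tomás eliminated.
Round 5: Vikram 14, Yara 27. Yara has a majority (≥21).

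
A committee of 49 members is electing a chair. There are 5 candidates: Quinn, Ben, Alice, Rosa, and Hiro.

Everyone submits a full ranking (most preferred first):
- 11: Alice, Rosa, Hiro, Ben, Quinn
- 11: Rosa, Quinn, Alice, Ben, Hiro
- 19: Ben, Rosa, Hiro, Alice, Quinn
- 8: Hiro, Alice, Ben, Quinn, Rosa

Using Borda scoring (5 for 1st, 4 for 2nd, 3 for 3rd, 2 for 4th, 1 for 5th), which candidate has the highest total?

Rosa

Quinn: 11×1 + 11×4 + 19×1 + 8×2 = 90
Ben: 11×2 + 11×2 + 19×5 + 8×3 = 163
Alice: 11×5 + 11×3 + 19×2 + 8×4 = 158
Rosa: 11×4 + 11×5 + 19×4 + 8×1 = 183
Hiro: 11×3 + 11×1 + 19×3 + 8×5 = 141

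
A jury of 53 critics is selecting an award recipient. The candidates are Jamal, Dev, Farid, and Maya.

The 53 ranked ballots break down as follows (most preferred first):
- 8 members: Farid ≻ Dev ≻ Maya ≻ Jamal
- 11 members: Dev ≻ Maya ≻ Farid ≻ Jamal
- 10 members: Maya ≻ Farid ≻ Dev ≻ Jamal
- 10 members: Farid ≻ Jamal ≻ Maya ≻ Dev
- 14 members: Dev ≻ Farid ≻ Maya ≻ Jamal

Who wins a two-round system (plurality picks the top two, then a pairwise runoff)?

Round 1 first-place votes: Jamal 0, Dev 25, Farid 18, Maya 10. Dev and Farid advance.
Runoff: Dev is ranked above Farid on 25 ballots, Farid above Dev on 28.

Farid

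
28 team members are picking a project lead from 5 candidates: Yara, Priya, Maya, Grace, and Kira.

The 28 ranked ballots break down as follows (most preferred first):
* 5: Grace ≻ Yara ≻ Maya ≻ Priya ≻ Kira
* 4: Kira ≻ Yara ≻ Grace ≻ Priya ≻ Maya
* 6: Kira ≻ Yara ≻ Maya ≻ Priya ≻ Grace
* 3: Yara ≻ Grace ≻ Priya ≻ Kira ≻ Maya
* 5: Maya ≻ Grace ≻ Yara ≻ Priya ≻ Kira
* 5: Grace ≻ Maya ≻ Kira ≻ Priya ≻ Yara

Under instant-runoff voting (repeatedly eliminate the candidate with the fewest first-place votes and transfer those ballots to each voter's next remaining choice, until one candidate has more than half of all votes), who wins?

Grace

Round 1: Yara 3, Priya 0, Maya 5, Grace 10, Kira 10. Priya eliminated.
Round 2: Yara 3, Maya 5, Grace 10, Kira 10. Yara eliminated.
Round 3: Maya 5, Grace 13, Kira 10. Maya eliminated.
Round 4: Grace 18, Kira 10. Grace has a majority (≥15).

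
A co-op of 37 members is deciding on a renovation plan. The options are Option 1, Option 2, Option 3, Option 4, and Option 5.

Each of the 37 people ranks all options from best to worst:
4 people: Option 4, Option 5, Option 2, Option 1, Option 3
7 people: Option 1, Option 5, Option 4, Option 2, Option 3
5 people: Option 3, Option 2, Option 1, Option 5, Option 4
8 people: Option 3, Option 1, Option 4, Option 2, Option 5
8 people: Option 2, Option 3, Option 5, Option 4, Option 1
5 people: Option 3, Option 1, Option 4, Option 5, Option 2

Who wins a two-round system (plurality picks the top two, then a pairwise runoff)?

Option 2

Round 1 first-place votes: Option 1 7, Option 2 8, Option 3 18, Option 4 4, Option 5 0. Option 3 and Option 2 advance.
Runoff: Option 3 is ranked above Option 2 on 18 ballots, Option 2 above Option 3 on 19.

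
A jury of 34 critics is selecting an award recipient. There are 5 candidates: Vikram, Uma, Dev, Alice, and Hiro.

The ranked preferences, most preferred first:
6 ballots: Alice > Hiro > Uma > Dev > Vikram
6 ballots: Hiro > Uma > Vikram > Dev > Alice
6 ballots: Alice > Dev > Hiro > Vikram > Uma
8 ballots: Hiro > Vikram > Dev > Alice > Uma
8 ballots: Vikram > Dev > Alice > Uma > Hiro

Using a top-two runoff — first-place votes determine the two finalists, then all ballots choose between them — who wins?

Round 1 first-place votes: Vikram 8, Uma 0, Dev 0, Alice 12, Hiro 14. Hiro and Alice advance.
Runoff: Hiro is ranked above Alice on 14 ballots, Alice above Hiro on 20.

Alice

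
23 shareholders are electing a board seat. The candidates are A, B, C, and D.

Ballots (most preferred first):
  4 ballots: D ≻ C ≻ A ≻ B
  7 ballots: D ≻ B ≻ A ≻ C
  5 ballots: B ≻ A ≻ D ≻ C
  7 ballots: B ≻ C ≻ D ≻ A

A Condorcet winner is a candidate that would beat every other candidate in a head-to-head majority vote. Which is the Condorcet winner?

B vs A: 19–4
B vs C: 19–4
B vs D: 12–11
B beats every other candidate.

B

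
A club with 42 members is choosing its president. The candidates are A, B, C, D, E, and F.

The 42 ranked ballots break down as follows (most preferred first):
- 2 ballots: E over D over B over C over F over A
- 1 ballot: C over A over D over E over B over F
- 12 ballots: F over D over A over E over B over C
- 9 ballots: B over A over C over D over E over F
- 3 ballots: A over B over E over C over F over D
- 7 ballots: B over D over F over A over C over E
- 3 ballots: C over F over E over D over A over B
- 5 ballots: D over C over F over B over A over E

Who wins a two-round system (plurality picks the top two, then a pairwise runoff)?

Round 1 first-place votes: A 3, B 16, C 4, D 5, E 2, F 12. B and F advance.
Runoff: B is ranked above F on 22 ballots, F above B on 20.

B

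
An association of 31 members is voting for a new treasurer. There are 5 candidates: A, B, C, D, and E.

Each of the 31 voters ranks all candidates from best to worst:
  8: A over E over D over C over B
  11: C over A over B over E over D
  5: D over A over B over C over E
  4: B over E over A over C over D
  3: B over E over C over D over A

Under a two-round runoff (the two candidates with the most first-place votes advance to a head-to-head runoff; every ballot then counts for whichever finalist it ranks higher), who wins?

A

Round 1 first-place votes: A 8, B 7, C 11, D 5, E 0. C and A advance.
Runoff: C is ranked above A on 14 ballots, A above C on 17.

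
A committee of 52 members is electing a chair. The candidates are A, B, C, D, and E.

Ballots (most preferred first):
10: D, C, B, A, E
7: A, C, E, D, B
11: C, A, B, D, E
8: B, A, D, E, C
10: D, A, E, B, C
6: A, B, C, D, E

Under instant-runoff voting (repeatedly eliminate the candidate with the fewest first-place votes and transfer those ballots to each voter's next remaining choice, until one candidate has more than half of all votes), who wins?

A

Round 1: A 13, B 8, C 11, D 20, E 0. E eliminated.
Round 2: A 13, B 8, C 11, D 20. B eliminated.
Round 3: A 21, C 11, D 20. C eliminated.
Round 4: A 32, D 20. A has a majority (≥27).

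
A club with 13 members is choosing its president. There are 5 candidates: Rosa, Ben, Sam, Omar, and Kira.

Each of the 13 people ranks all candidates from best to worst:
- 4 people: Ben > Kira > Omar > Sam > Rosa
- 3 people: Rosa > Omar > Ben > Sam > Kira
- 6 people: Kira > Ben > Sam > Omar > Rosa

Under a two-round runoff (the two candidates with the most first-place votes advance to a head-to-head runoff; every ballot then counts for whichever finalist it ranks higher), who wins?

Ben

Round 1 first-place votes: Rosa 3, Ben 4, Sam 0, Omar 0, Kira 6. Kira and Ben advance.
Runoff: Kira is ranked above Ben on 6 ballots, Ben above Kira on 7.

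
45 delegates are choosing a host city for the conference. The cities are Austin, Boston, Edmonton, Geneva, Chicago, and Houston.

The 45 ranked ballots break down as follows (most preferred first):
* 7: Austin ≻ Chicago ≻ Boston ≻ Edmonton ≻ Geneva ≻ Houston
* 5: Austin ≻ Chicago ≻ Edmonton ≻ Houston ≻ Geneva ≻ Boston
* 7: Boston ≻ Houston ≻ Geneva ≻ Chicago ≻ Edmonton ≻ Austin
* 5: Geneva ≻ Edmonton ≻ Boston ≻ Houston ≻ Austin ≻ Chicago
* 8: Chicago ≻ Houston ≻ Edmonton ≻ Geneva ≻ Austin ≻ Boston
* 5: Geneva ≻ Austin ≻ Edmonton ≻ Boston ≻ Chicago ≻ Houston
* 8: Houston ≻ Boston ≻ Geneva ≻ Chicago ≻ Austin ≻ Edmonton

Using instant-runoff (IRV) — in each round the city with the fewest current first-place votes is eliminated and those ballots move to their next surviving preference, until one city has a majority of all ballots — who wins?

Round 1: Austin 12, Boston 7, Edmonton 0, Geneva 10, Chicago 8, Houston 8. Edmonton eliminated.
Round 2: Austin 12, Boston 7, Geneva 10, Chicago 8, Houston 8. Boston eliminated.
Round 3: Austin 12, Geneva 10, Chicago 8, Houston 15. Chicago eliminated.
Round 4: Austin 12, Geneva 10, Houston 23. Houston has a majority (≥23).

Houston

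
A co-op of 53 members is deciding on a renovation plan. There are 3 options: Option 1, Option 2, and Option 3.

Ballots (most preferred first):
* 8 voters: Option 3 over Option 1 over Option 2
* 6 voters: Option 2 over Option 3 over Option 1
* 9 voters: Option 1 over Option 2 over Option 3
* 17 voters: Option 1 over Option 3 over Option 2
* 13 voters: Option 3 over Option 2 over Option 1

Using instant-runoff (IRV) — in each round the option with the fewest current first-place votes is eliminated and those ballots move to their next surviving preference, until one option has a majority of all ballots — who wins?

Option 3

Round 1: Option 1 26, Option 2 6, Option 3 21. Option 2 eliminated.
Round 2: Option 1 26, Option 3 27. Option 3 has a majority (≥27).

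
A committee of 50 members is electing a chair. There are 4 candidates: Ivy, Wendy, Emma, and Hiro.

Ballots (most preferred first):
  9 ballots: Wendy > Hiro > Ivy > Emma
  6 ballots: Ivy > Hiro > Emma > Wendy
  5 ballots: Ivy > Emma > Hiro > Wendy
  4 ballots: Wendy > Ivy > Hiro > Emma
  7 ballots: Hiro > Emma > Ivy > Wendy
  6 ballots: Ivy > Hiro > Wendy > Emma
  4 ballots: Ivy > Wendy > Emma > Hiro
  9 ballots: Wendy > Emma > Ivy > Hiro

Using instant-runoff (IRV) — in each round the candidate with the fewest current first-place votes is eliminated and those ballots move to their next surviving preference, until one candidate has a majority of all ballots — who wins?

Ivy

Round 1: Ivy 21, Wendy 22, Emma 0, Hiro 7. Emma eliminated.
Round 2: Ivy 21, Wendy 22, Hiro 7. Hiro eliminated.
Round 3: Ivy 28, Wendy 22. Ivy has a majority (≥26).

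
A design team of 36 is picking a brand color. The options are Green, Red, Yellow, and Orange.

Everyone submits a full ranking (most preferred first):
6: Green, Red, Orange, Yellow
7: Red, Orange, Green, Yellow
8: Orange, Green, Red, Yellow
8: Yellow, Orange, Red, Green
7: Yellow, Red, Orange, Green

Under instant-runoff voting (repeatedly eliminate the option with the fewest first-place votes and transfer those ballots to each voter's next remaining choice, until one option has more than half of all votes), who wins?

Round 1: Green 6, Red 7, Yellow 15, Orange 8. Green eliminated.
Round 2: Red 13, Yellow 15, Orange 8. Orange eliminated.
Round 3: Red 21, Yellow 15. Red has a majority (≥19).

Red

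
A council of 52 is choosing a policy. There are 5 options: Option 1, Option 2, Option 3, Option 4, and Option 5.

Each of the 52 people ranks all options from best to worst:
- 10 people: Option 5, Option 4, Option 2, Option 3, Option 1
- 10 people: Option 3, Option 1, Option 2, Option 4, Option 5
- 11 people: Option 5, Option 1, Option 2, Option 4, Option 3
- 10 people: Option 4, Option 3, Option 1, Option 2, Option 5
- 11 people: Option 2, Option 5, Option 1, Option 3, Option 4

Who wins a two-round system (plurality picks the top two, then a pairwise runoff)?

Option 2

Round 1 first-place votes: Option 1 0, Option 2 11, Option 3 10, Option 4 10, Option 5 21. Option 5 and Option 2 advance.
Runoff: Option 5 is ranked above Option 2 on 21 ballots, Option 2 above Option 5 on 31.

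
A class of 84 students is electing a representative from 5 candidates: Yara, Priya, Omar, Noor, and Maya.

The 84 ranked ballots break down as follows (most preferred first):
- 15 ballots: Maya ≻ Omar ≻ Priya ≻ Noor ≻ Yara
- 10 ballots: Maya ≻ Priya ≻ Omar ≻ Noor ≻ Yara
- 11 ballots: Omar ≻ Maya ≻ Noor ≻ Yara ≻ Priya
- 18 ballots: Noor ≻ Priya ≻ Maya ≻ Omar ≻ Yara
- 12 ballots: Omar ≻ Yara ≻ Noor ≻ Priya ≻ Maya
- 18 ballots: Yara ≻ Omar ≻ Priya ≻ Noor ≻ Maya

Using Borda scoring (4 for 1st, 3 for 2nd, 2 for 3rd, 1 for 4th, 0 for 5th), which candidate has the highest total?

Yara: 15×0 + 10×0 + 11×1 + 18×0 + 12×3 + 18×4 = 119
Priya: 15×2 + 10×3 + 11×0 + 18×3 + 12×1 + 18×2 = 162
Omar: 15×3 + 10×2 + 11×4 + 18×1 + 12×4 + 18×3 = 229
Noor: 15×1 + 10×1 + 11×2 + 18×4 + 12×2 + 18×1 = 161
Maya: 15×4 + 10×4 + 11×3 + 18×2 + 12×0 + 18×0 = 169

Omar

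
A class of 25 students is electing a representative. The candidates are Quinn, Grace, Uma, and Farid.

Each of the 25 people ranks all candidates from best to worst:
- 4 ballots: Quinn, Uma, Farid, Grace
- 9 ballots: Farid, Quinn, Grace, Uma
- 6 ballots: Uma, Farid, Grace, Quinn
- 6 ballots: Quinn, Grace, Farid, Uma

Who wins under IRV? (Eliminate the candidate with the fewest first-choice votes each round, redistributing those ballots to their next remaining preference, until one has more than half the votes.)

Farid

Round 1: Quinn 10, Grace 0, Uma 6, Farid 9. Grace eliminated.
Round 2: Quinn 10, Uma 6, Farid 9. Uma eliminated.
Round 3: Quinn 10, Farid 15. Farid has a majority (≥13).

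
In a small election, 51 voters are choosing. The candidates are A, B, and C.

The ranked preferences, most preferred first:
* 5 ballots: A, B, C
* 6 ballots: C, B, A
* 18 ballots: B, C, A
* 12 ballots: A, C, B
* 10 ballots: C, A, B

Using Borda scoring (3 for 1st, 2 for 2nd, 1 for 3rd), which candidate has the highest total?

C

A: 5×3 + 6×1 + 18×1 + 12×3 + 10×2 = 95
B: 5×2 + 6×2 + 18×3 + 12×1 + 10×1 = 98
C: 5×1 + 6×3 + 18×2 + 12×2 + 10×3 = 113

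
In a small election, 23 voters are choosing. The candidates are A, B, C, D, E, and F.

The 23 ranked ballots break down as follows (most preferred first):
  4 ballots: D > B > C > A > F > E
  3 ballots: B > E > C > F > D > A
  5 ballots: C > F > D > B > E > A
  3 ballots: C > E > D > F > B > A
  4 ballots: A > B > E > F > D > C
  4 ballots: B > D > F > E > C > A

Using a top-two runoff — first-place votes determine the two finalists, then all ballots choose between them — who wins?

B

Round 1 first-place votes: A 4, B 7, C 8, D 4, E 0, F 0. C and B advance.
Runoff: C is ranked above B on 8 ballots, B above C on 15.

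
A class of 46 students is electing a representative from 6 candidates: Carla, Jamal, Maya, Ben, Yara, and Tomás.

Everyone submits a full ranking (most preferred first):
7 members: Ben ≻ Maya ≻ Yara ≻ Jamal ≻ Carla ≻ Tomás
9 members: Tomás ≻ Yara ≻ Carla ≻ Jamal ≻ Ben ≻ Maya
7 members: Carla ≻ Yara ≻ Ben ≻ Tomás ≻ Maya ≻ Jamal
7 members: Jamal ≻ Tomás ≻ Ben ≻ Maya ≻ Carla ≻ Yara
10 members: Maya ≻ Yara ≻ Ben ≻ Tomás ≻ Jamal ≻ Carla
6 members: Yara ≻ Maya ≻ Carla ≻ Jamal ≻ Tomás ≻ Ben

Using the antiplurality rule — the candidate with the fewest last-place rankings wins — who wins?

Ben

Last-place votes: Carla 10, Jamal 7, Maya 9, Ben 6, Yara 7, Tomás 7.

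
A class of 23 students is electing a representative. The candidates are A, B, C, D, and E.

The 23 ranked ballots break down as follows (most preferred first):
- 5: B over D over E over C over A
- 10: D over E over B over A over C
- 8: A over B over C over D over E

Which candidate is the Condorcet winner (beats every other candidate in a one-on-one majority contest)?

B vs A: 15–8
B vs C: 23–0
B vs D: 13–10
B vs E: 13–10
B beats every other candidate.

B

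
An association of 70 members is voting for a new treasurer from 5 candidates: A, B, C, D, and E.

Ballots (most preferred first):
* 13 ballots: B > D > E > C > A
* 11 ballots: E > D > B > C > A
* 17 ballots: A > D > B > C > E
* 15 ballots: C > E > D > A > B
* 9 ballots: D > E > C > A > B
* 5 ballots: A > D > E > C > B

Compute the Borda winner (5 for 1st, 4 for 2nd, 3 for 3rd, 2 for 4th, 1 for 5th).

D

A: 13×1 + 11×1 + 17×5 + 15×2 + 9×2 + 5×5 = 182
B: 13×5 + 11×3 + 17×3 + 15×1 + 9×1 + 5×1 = 178
C: 13×2 + 11×2 + 17×2 + 15×5 + 9×3 + 5×2 = 194
D: 13×4 + 11×4 + 17×4 + 15×3 + 9×5 + 5×4 = 274
E: 13×3 + 11×5 + 17×1 + 15×4 + 9×4 + 5×3 = 222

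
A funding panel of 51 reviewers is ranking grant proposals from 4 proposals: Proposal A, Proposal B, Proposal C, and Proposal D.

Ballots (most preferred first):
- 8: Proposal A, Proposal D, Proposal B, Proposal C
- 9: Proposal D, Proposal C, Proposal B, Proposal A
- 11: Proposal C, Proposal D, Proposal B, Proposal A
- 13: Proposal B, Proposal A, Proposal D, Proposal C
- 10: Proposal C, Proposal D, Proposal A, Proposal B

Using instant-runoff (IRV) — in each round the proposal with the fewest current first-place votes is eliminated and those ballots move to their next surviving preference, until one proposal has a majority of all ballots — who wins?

Proposal D

Round 1: Proposal A 8, Proposal B 13, Proposal C 21, Proposal D 9. Proposal A eliminated.
Round 2: Proposal B 13, Proposal C 21, Proposal D 17. Proposal B eliminated.
Round 3: Proposal C 21, Proposal D 30. Proposal D has a majority (≥26).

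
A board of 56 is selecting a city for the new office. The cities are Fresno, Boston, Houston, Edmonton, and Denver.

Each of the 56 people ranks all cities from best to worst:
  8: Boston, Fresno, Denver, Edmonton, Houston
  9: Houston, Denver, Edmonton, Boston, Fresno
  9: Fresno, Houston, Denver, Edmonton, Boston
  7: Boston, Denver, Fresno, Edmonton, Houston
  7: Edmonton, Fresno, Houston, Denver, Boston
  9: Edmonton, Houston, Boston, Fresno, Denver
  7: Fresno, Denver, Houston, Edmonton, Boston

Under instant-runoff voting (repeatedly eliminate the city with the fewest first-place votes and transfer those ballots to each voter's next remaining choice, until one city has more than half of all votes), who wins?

Round 1: Fresno 16, Boston 15, Houston 9, Edmonton 16, Denver 0. Denver eliminated.
Round 2: Fresno 16, Boston 15, Houston 9, Edmonton 16. Houston eliminated.
Round 3: Fresno 16, Boston 15, Edmonton 25. Boston eliminated.
Round 4: Fresno 31, Edmonton 25. Fresno has a majority (≥29).

Fresno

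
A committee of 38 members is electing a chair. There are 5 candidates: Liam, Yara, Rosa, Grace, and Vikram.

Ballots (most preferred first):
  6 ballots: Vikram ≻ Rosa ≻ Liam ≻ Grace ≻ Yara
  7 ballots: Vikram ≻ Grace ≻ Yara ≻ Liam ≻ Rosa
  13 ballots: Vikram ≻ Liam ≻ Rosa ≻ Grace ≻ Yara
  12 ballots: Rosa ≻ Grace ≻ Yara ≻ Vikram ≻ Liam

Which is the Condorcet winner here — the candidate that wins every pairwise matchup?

Vikram vs Liam: 38–0
Vikram vs Yara: 26–12
Vikram vs Rosa: 26–12
Vikram vs Grace: 26–12
Vikram beats every other candidate.

Vikram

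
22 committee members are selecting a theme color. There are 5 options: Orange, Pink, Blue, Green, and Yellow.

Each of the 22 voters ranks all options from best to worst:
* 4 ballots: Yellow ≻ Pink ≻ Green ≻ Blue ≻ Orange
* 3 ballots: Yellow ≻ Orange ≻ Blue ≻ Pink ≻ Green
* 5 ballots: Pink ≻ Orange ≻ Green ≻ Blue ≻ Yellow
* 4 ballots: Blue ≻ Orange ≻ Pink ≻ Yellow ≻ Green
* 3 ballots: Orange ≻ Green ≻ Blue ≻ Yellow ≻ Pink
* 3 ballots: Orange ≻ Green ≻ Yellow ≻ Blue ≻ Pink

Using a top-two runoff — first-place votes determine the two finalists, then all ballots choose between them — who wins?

Round 1 first-place votes: Orange 6, Pink 5, Blue 4, Green 0, Yellow 7. Yellow and Orange advance.
Runoff: Yellow is ranked above Orange on 7 ballots, Orange above Yellow on 15.

Orange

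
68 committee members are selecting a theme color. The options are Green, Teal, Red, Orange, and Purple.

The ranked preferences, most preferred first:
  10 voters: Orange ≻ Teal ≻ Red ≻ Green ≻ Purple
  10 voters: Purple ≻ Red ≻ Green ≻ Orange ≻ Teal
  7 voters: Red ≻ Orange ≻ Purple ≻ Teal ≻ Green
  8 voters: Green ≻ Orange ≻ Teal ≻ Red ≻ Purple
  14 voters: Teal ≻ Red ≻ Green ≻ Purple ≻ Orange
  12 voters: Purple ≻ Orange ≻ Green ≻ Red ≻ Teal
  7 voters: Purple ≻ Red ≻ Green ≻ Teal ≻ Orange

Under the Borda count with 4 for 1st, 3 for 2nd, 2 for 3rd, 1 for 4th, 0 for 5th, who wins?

Green: 10×1 + 10×2 + 7×0 + 8×4 + 14×2 + 12×2 + 7×2 = 128
Teal: 10×3 + 10×0 + 7×1 + 8×2 + 14×4 + 12×0 + 7×1 = 116
Red: 10×2 + 10×3 + 7×4 + 8×1 + 14×3 + 12×1 + 7×3 = 161
Orange: 10×4 + 10×1 + 7×3 + 8×3 + 14×0 + 12×3 + 7×0 = 131
Purple: 10×0 + 10×4 + 7×2 + 8×0 + 14×1 + 12×4 + 7×4 = 144

Red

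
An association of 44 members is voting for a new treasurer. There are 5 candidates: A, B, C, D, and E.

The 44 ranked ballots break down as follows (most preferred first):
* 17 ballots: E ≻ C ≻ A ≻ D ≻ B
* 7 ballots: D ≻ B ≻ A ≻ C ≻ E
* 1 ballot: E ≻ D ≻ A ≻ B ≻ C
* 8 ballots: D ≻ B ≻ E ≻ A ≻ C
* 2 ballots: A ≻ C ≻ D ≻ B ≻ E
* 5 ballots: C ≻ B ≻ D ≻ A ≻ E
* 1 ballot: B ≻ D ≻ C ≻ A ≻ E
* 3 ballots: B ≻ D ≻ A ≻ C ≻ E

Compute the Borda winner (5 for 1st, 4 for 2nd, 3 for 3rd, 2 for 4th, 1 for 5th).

A: 17×3 + 7×3 + 1×3 + 8×2 + 2×5 + 5×2 + 1×2 + 3×3 = 122
B: 17×1 + 7×4 + 1×2 + 8×4 + 2×2 + 5×4 + 1×5 + 3×5 = 123
C: 17×4 + 7×2 + 1×1 + 8×1 + 2×4 + 5×5 + 1×3 + 3×2 = 133
D: 17×2 + 7×5 + 1×4 + 8×5 + 2×3 + 5×3 + 1×4 + 3×4 = 150
E: 17×5 + 7×1 + 1×5 + 8×3 + 2×1 + 5×1 + 1×1 + 3×1 = 132

D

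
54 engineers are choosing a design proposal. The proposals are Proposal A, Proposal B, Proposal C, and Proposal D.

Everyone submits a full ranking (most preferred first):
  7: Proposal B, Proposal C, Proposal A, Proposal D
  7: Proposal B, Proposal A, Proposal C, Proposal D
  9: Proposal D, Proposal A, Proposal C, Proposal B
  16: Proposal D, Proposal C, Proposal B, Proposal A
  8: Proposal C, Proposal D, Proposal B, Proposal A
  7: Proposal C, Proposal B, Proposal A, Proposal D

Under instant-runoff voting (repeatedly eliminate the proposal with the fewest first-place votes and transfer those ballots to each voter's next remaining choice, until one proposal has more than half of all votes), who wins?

Proposal C

Round 1: Proposal A 0, Proposal B 14, Proposal C 15, Proposal D 25. Proposal A eliminated.
Round 2: Proposal B 14, Proposal C 15, Proposal D 25. Proposal B eliminated.
Round 3: Proposal C 29, Proposal D 25. Proposal C has a majority (≥28).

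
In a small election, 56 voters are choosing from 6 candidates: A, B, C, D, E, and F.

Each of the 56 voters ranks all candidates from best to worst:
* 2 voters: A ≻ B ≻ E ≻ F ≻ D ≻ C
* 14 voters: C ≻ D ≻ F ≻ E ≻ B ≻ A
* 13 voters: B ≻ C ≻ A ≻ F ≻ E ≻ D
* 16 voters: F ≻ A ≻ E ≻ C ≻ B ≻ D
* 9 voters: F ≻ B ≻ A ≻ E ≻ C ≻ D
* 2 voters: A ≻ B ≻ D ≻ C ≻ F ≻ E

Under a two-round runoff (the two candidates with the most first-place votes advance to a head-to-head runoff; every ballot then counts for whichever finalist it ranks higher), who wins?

C

Round 1 first-place votes: A 4, B 13, C 14, D 0, E 0, F 25. F and C advance.
Runoff: F is ranked above C on 27 ballots, C above F on 29.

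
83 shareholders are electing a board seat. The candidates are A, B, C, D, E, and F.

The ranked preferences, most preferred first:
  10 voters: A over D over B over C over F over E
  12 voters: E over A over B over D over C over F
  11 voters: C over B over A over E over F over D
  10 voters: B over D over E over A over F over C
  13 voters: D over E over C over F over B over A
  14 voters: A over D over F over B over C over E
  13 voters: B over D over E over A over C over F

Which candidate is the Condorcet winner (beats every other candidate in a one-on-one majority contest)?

B

B vs A: 47–36
B vs C: 59–24
B vs D: 46–37
B vs E: 58–25
B vs F: 56–27
B beats every other candidate.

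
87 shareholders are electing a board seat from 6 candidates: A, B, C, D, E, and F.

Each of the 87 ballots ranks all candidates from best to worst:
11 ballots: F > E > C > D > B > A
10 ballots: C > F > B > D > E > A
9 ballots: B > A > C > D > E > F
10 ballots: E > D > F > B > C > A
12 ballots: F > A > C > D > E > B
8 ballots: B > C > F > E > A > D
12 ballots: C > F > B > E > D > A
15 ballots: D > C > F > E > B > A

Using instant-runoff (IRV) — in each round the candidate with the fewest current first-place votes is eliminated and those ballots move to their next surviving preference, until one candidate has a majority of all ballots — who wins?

Round 1: A 0, B 17, C 22, D 15, E 10, F 23. A eliminated.
Round 2: B 17, C 22, D 15, E 10, F 23. E eliminated.
Round 3: B 17, C 22, D 25, F 23. B eliminated.
Round 4: C 39, D 25, F 23. F eliminated.
Round 5: C 62, D 25. C has a majority (≥44).

C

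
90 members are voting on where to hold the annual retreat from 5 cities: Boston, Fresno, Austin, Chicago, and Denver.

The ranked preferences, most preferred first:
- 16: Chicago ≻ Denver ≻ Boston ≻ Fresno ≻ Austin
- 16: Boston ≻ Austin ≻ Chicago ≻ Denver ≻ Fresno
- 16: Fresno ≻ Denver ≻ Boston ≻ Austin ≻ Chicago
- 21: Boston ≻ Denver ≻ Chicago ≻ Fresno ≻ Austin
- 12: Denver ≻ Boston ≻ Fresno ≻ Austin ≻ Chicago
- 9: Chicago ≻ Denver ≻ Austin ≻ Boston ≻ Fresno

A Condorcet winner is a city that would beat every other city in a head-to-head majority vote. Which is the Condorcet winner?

Denver

Denver vs Boston: 53–37
Denver vs Fresno: 74–16
Denver vs Austin: 74–16
Denver vs Chicago: 49–41
Denver beats every other city.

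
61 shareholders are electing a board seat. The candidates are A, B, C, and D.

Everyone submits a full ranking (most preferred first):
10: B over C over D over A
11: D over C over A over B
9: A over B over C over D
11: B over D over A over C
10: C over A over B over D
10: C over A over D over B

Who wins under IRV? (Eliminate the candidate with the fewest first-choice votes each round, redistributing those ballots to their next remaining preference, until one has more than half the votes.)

C

Round 1: A 9, B 21, C 20, D 11. A eliminated.
Round 2: B 30, C 20, D 11. D eliminated.
Round 3: B 30, C 31. C has a majority (≥31).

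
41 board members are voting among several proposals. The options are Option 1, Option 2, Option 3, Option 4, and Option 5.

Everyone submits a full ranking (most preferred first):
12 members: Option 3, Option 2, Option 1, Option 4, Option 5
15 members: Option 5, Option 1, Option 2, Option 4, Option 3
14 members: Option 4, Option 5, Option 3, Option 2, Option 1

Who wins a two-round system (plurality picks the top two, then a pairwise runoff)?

Option 4

Round 1 first-place votes: Option 1 0, Option 2 0, Option 3 12, Option 4 14, Option 5 15. Option 5 and Option 4 advance.
Runoff: Option 5 is ranked above Option 4 on 15 ballots, Option 4 above Option 5 on 26.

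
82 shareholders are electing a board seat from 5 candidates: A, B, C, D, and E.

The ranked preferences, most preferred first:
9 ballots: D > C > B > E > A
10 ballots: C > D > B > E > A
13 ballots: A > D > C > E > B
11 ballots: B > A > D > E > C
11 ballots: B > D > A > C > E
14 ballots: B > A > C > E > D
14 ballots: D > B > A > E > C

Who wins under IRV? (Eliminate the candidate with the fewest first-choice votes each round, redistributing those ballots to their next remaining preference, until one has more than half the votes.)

Round 1: A 13, B 36, C 10, D 23, E 0. E eliminated.
Round 2: A 13, B 36, C 10, D 23. C eliminated.
Round 3: A 13, B 36, D 33. A eliminated.
Round 4: B 36, D 46. D has a majority (≥42).

D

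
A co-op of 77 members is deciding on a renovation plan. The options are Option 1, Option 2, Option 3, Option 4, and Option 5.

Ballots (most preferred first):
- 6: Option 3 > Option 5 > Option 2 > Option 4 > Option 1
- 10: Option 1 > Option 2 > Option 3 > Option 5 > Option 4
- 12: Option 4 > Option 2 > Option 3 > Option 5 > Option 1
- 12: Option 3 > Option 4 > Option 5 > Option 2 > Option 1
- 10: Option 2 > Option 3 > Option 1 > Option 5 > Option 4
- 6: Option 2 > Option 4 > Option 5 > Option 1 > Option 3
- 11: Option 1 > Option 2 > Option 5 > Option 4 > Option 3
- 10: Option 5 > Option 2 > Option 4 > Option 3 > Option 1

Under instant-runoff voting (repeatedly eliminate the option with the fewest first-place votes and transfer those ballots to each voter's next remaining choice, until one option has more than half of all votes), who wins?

Option 2

Round 1: Option 1 21, Option 2 16, Option 3 18, Option 4 12, Option 5 10. Option 5 eliminated.
Round 2: Option 1 21, Option 2 26, Option 3 18, Option 4 12. Option 4 eliminated.
Round 3: Option 1 21, Option 2 38, Option 3 18. Option 3 eliminated.
Round 4: Option 1 21, Option 2 56. Option 2 has a majority (≥39).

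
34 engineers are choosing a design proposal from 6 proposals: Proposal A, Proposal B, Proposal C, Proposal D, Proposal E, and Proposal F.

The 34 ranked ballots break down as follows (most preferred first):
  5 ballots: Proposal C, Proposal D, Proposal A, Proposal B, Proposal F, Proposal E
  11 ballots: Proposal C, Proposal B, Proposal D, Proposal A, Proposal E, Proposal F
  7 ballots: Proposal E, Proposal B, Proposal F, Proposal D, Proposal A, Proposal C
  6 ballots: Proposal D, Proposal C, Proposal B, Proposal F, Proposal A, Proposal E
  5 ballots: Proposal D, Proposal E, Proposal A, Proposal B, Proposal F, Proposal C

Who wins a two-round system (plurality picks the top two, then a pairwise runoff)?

Round 1 first-place votes: Proposal A 0, Proposal B 0, Proposal C 16, Proposal D 11, Proposal E 7, Proposal F 0. Proposal C and Proposal D advance.
Runoff: Proposal C is ranked above Proposal D on 16 ballots, Proposal D above Proposal C on 18.

Proposal D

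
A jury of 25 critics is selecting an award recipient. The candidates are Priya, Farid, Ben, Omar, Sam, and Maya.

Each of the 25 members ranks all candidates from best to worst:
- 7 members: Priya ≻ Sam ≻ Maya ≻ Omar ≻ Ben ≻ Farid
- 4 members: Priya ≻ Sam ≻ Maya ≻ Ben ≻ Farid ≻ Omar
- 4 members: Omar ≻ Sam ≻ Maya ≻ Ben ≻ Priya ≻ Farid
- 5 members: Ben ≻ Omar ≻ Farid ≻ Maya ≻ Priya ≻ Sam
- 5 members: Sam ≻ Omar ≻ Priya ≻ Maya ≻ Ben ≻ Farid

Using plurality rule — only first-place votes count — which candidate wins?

First-place votes: Priya 11, Farid 0, Ben 5, Omar 4, Sam 5, Maya 0.

Priya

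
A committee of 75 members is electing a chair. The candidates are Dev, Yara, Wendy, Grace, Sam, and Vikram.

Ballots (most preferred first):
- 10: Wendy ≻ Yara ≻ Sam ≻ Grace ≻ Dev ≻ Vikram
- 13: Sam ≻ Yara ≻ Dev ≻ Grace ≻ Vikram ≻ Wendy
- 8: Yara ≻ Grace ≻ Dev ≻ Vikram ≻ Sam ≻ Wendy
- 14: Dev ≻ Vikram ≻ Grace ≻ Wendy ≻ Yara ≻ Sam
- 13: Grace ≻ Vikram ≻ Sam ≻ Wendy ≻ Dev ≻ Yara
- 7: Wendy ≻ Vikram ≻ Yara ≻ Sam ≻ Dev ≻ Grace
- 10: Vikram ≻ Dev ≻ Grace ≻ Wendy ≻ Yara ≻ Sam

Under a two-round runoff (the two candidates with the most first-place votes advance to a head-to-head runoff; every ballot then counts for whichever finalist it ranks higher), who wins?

Round 1 first-place votes: Dev 14, Yara 8, Wendy 17, Grace 13, Sam 13, Vikram 10. Wendy and Dev advance.
Runoff: Wendy is ranked above Dev on 30 ballots, Dev above Wendy on 45.

Dev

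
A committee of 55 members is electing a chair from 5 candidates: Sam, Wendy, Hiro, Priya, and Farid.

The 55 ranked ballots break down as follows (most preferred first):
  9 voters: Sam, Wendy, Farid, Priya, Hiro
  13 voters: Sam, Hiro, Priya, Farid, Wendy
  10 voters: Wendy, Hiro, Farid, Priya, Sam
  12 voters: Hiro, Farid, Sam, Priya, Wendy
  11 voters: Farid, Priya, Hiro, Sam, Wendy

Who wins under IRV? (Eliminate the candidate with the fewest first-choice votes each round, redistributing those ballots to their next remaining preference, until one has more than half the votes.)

Hiro

Round 1: Sam 22, Wendy 10, Hiro 12, Priya 0, Farid 11. Priya eliminated.
Round 2: Sam 22, Wendy 10, Hiro 12, Farid 11. Wendy eliminated.
Round 3: Sam 22, Hiro 22, Farid 11. Farid eliminated.
Round 4: Sam 22, Hiro 33. Hiro has a majority (≥28).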